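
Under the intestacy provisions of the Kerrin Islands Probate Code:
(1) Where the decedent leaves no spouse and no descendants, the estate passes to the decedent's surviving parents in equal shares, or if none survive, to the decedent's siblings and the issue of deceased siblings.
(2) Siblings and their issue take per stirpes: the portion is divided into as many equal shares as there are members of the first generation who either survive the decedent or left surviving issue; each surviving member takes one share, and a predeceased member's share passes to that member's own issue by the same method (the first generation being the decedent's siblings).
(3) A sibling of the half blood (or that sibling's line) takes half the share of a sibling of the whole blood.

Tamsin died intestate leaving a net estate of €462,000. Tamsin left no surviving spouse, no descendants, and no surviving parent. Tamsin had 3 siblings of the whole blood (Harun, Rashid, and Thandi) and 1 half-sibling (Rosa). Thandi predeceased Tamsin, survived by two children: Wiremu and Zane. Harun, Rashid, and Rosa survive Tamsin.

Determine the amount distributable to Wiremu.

The entire €462,000 passes to the siblings and their issue.
Counting each half-blood sibling's line as half a unit, there are 7/2 units in €462,000, so one unit is €132,000. Whole-blood lines (Harun, Rashid, and Thandi) take €132,000 each; half-blood lines (Rosa) take €66,000 each.
Thandi's share (€132,000) is divided into 2 shares of €66,000: Wiremu and Zane each take €66,000.

Wiremu receives €66,000.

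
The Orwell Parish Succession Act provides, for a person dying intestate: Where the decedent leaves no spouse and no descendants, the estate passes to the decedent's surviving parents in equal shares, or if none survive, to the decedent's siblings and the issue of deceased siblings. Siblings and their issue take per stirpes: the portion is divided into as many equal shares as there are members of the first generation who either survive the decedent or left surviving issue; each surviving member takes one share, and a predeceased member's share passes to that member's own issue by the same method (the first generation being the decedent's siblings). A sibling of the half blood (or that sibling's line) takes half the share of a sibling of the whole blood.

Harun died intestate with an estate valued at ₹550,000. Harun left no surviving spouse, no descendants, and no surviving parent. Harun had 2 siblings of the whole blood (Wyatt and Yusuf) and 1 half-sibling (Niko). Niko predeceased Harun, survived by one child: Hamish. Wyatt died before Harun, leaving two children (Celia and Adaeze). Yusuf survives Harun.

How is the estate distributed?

Hamish: ₹110,000; Celia: ₹110,000; Adaeze: ₹110,000; Yusuf: ₹220,000

The entire ₹550,000 passes to the siblings and their issue.
Counting each half-blood sibling's line as half a unit, there are 5/2 units in ₹550,000, so one unit is ₹220,000. Whole-blood lines (Wyatt and Yusuf) take ₹220,000 each; half-blood lines (Niko) take ₹110,000 each.
Niko's share (₹110,000) passes entirely to Hamish.
Wyatt's share (₹220,000) is divided into 2 shares of ₹110,000: Celia and Adaeze each take ₹110,000.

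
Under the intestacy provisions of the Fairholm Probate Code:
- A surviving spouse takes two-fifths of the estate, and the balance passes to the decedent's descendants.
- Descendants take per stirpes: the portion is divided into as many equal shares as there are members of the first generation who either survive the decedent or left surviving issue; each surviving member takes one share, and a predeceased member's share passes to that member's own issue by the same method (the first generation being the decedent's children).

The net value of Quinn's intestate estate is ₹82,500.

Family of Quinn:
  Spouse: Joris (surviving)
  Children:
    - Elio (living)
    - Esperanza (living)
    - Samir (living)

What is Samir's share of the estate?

Samir receives ₹16,500.

Joris takes two-fifths of ₹82,500 = ₹33,000. The remaining ₹49,500 passes to the descendants.
The descendants' portion (₹49,500) is divided into 3 shares of ₹16,500: Elio, Esperanza, and Samir each take ₹16,500.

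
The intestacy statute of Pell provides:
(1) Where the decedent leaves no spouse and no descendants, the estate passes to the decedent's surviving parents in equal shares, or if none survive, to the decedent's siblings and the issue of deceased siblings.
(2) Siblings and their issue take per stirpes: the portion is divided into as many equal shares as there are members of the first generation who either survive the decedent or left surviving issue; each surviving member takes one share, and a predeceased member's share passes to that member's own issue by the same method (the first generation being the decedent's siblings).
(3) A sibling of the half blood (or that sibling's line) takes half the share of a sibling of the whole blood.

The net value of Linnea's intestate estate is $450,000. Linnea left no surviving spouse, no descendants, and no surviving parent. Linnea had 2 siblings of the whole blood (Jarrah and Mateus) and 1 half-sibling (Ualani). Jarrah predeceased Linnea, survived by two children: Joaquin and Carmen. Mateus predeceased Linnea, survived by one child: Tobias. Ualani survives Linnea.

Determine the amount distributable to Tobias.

The entire $450,000 passes to the siblings and their issue.
Counting each half-blood sibling's line as half a unit, there are 5/2 units in $450,000, so one unit is $180,000. Whole-blood lines (Jarrah and Mateus) take $180,000 each; half-blood lines (Ualani) take $90,000 each.
Jarrah's share ($180,000) is divided into 2 shares of $90,000: Joaquin and Carmen each take $90,000.
Mateus's share ($180,000) passes entirely to Tobias.

Tobias receives $180,000.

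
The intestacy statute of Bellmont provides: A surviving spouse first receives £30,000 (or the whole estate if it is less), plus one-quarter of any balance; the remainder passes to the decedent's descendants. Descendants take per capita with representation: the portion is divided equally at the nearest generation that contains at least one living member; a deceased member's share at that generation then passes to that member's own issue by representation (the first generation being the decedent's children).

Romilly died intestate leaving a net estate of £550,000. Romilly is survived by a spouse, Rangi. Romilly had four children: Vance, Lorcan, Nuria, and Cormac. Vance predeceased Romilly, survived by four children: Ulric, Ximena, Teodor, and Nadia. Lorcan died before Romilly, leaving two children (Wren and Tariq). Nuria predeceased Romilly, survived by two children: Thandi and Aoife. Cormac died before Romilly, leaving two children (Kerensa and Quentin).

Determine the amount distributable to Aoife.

Aoife receives £39,000.

Rangi first takes £30,000, leaving a balance of £520,000. Rangi then takes one-quarter of the balance (£130,000), for a total of £160,000. The remaining £390,000 passes to the descendants.
No child survives, so the initial division is made at the grandchildren's generation.
The descendants' portion (£390,000) is divided into 10 shares of £39,000: Ulric, Ximena, Teodor, Nadia, Wren, Tariq, Thandi, Aoife, Kerensa, and Quentin each take £39,000.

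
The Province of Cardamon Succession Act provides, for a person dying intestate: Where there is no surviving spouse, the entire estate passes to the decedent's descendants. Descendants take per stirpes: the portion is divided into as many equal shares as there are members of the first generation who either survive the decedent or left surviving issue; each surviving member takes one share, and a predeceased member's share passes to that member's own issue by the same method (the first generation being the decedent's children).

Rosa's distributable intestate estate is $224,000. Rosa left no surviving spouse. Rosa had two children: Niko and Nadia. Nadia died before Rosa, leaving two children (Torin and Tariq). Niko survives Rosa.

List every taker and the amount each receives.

Niko: $112,000; Torin: $56,000; Tariq: $56,000

The entire $224,000 passes to the descendants.
That amount ($224,000) is divided into 2 shares of $112,000: Niko takes $112,000; Nadia's $112,000 share passes to Nadia's issue.
Nadia's share ($112,000) is divided into 2 shares of $56,000: Torin and Tariq each take $56,000.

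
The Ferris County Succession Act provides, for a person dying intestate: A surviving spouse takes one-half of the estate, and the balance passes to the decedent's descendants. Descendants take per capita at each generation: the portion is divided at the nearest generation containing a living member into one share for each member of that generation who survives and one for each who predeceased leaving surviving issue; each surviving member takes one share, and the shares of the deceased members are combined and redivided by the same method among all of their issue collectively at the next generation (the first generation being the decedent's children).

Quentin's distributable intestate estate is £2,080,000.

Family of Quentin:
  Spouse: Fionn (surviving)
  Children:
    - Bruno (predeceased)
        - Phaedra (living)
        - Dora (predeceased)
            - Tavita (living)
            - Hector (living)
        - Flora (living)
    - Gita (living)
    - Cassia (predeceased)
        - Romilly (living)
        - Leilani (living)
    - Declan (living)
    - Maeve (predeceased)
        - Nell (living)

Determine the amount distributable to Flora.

Fionn takes one-half of £2,080,000 = £1,040,000. The remaining £1,040,000 passes to the descendants.
The descendants' portion (£1,040,000) is divided at the children's generation into 5 shares of £208,000. Gita and Declan each take £208,000. The 3 shares of the deceased (Bruno, Cassia, and Maeve) are combined into a pool of £624,000.
That pool (£624,000) is divided at the grandchildren's generation into 6 shares of £104,000. Phaedra, Flora, Romilly, Leilani, and Nell each take £104,000. The remaining share for the deceased Dora (£104,000) is carried to the next generation.
That pool (£104,000) is divided at the great-grandchildren's generation equally among Tavita and Hector: £52,000 each.

Flora receives £104,000.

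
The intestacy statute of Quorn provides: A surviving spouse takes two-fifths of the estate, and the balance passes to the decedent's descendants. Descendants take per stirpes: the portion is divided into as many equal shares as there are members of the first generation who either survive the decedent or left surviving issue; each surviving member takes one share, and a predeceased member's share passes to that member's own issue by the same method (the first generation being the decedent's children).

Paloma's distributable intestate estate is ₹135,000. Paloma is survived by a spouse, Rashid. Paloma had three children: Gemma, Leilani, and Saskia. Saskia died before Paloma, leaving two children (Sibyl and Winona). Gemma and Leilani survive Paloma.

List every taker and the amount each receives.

Rashid takes two-fifths of ₹135,000 = ₹54,000. The remaining ₹81,000 passes to the descendants.
The descendants' portion (₹81,000) is divided into 3 shares of ₹27,000: Gemma and Leilani each take ₹27,000; Saskia's ₹27,000 share passes to Saskia's issue.
Saskia's share (₹27,000) is divided into 2 shares of ₹13,500: Sibyl and Winona each take ₹13,500.

Rashid: ₹54,000; Gemma: ₹27,000; Leilani: ₹27,000; Sibyl: ₹13,500; Winona: ₹13,500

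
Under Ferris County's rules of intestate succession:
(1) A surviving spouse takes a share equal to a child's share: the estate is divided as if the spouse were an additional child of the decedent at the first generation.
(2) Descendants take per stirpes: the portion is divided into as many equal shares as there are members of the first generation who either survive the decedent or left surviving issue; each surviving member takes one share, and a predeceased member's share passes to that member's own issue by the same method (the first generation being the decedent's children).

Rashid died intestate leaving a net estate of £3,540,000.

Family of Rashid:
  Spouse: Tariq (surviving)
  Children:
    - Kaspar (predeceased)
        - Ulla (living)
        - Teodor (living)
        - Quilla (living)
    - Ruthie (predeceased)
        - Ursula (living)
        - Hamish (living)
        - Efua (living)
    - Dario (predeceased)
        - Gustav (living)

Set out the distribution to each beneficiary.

The spouse counts as an additional share at the children's level, so there are 4 primary shares of £885,000. Tariq takes one such share (£885,000).
The children's combined portion (£2,655,000) is divided into 3 shares of £885,000: Kaspar's £885,000 share passes to Kaspar's issue; Ruthie's £885,000 share passes to Ruthie's issue; Dario's £885,000 share passes to Dario's issue.
Kaspar's share (£885,000) is divided into 3 shares of £295,000: Ulla, Teodor, and Quilla each take £295,000.
Ruthie's share (£885,000) is divided into 3 shares of £295,000: Ursula, Hamish, and Efua each take £295,000.
Dario's share (£885,000) passes entirely to Gustav.

Tariq: £885,000; Ulla: £295,000; Teodor: £295,000; Quilla: £295,000; Ursula: £295,000; Hamish: £295,000; Efua: £295,000; Gustav: £885,000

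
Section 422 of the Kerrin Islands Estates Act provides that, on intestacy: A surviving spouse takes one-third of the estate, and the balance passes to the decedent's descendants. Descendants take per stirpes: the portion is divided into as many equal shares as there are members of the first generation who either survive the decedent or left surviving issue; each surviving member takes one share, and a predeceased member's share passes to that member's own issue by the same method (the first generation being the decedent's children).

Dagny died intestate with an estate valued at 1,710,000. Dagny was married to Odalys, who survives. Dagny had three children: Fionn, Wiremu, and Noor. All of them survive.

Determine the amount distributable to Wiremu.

Wiremu receives 380,000.

Odalys takes one-third of 1,710,000 = 570,000. The remaining 1,140,000 passes to the descendants.
The descendants' portion (1,140,000) is divided into 3 shares of 380,000: Fionn, Wiremu, and Noor each take 380,000.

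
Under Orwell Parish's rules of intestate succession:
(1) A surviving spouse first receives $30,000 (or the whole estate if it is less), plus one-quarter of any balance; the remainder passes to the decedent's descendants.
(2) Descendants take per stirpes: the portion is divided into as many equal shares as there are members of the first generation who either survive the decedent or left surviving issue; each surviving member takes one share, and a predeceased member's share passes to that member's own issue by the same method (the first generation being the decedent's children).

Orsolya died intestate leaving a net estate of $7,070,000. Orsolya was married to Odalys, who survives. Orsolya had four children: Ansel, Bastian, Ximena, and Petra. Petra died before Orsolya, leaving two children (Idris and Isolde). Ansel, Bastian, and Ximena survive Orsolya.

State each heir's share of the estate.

Odalys: $1,790,000; Ansel: $1,320,000; Bastian: $1,320,000; Ximena: $1,320,000; Idris: $660,000; Isolde: $660,000

Odalys first takes $30,000, leaving a balance of $7,040,000. Odalys then takes one-quarter of the balance ($1,760,000), for a total of $1,790,000. The remaining $5,280,000 passes to the descendants.
The descendants' portion ($5,280,000) is divided into 4 shares of $1,320,000: Ansel, Bastian, and Ximena each take $1,320,000; Petra's $1,320,000 share passes to Petra's issue.
Petra's share ($1,320,000) is divided into 2 shares of $660,000: Idris and Isolde each take $660,000.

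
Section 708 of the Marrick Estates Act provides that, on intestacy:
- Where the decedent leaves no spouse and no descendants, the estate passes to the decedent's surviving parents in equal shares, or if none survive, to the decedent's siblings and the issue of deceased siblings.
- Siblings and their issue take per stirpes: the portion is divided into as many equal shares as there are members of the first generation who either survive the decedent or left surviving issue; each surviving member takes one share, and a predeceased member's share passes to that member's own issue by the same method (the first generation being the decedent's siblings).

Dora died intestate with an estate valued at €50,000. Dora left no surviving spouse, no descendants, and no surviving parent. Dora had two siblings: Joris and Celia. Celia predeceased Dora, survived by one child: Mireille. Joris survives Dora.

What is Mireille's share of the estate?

Mireille receives €25,000.

The entire €50,000 passes to the siblings and their issue.
That amount (€50,000) is divided into 2 shares of €25,000: Joris takes €25,000; Celia's €25,000 share passes to Celia's issue.
Celia's share (€25,000) passes entirely to Mireille.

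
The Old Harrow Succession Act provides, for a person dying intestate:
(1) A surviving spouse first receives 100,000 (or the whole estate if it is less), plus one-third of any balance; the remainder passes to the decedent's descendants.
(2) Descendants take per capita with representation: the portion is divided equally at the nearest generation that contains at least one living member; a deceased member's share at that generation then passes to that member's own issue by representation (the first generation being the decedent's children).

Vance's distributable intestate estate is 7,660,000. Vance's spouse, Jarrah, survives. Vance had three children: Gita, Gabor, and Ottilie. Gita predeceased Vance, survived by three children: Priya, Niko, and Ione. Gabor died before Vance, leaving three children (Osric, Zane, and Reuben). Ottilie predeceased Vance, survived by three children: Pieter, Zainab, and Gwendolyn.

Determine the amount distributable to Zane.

Jarrah first takes 100,000, leaving a balance of 7,560,000. Jarrah then takes one-third of the balance (2,520,000), for a total of 2,620,000. The remaining 5,040,000 passes to the descendants.
No child survives, so the initial division is made at the grandchildren's generation.
The descendants' portion (5,040,000) is divided into 9 shares of 560,000: Priya, Niko, Ione, Osric, Zane, Reuben, Pieter, Zainab, and Gwendolyn each take 560,000.

Zane receives 560,000.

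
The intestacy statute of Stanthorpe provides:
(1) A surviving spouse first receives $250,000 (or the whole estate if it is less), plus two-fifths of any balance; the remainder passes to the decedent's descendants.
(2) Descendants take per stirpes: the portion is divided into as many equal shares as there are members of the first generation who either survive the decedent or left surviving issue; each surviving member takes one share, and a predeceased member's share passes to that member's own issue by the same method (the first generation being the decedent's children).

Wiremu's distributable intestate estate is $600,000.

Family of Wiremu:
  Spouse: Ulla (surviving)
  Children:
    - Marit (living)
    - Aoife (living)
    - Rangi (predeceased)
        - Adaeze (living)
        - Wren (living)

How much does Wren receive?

Ulla first takes $250,000, leaving a balance of $350,000. Ulla then takes two-fifths of the balance ($140,000), for a total of $390,000. The remaining $210,000 passes to the descendants.
The descendants' portion ($210,000) is divided into 3 shares of $70,000: Marit and Aoife each take $70,000; Rangi's $70,000 share passes to Rangi's issue.
Rangi's share ($70,000) is divided into 2 shares of $35,000: Adaeze and Wren each take $35,000.

Wren receives $35,000.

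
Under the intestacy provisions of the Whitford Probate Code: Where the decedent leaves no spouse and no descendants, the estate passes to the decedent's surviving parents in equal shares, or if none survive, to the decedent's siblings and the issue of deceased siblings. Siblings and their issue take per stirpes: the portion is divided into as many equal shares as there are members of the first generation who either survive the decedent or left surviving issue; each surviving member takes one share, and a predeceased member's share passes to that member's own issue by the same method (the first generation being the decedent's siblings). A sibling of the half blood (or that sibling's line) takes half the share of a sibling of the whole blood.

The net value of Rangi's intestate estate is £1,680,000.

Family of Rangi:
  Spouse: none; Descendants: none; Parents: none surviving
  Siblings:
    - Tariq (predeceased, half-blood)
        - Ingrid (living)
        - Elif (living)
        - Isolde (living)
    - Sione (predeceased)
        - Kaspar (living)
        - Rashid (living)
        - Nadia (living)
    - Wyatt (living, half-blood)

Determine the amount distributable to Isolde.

Isolde receives £140,000.

The entire £1,680,000 passes to the siblings and their issue.
Counting each half-blood sibling's line as half a unit, there are 2 units in £1,680,000, so one unit is £840,000. Whole-blood lines (Sione) take £840,000 each; half-blood lines (Tariq and Wyatt) take £420,000 each.
Tariq's share (£420,000) is divided into 3 shares of £140,000: Ingrid, Elif, and Isolde each take £140,000.
Sione's share (£840,000) is divided into 3 shares of £280,000: Kaspar, Rashid, and Nadia each take £280,000.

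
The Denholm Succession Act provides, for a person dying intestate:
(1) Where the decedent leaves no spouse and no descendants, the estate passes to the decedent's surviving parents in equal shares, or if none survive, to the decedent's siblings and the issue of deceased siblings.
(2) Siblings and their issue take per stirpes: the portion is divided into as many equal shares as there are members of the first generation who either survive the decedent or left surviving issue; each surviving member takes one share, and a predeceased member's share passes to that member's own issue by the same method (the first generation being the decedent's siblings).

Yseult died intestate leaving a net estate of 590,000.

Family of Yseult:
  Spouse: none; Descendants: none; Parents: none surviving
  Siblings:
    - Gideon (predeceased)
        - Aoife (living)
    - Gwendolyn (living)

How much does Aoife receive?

Aoife receives 295,000.

The entire 590,000 passes to the siblings and their issue.
That amount (590,000) is divided into 2 shares of 295,000: Gwendolyn takes 295,000; Gideon's 295,000 share passes to Gideon's issue.
Gideon's share (295,000) passes entirely to Aoife.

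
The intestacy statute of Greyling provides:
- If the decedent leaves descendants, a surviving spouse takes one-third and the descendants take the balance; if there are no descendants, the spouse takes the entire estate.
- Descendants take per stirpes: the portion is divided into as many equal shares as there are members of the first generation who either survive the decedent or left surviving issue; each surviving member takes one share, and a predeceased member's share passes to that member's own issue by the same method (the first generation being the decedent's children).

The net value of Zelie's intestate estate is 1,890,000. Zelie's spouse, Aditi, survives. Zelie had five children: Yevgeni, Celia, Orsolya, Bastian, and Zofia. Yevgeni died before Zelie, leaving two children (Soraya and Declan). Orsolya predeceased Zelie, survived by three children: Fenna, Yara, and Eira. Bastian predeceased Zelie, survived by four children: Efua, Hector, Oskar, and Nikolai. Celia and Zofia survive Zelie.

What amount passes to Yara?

Aditi takes one-third of 1,890,000 = 630,000. The remaining 1,260,000 passes to the descendants.
The descendants' portion (1,260,000) is divided into 5 shares of 252,000: Celia and Zofia each take 252,000; Yevgeni's 252,000 share passes to Yevgeni's issue; Orsolya's 252,000 share passes to Orsolya's issue; Bastian's 252,000 share passes to Bastian's issue.
Yevgeni's share (252,000) is divided into 2 shares of 126,000: Soraya and Declan each take 126,000.
Orsolya's share (252,000) is divided into 3 shares of 84,000: Fenna, Yara, and Eira each take 84,000.
Bastian's share (252,000) is divided into 4 shares of 63,000: Efua, Hector, Oskar, and Nikolai each take 63,000.

Yara receives 84,000.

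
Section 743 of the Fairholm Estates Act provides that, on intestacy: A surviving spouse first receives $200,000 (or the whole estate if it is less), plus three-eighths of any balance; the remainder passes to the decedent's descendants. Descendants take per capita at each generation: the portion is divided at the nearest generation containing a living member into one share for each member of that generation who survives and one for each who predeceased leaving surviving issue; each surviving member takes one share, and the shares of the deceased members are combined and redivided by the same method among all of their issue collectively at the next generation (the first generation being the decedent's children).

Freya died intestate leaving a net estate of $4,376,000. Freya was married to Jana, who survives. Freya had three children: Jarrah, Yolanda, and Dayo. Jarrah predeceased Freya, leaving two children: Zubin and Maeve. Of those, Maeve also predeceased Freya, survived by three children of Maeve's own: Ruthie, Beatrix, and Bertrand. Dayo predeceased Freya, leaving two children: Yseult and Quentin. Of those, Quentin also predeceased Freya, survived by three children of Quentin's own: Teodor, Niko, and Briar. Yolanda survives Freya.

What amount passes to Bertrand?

Bertrand receives $145,000.

Jana first takes $200,000, leaving a balance of $4,176,000. Jana then takes three-eighths of the balance ($1,566,000), for a total of $1,766,000. The remaining $2,610,000 passes to the descendants.
The descendants' portion ($2,610,000) is divided at the children's generation into 3 shares of $870,000. Yolanda takes $870,000. The 2 shares of the deceased (Jarrah and Dayo) are combined into a pool of $1,740,000.
That pool ($1,740,000) is divided at the grandchildren's generation into 4 shares of $435,000. Zubin and Yseult each take $435,000. The 2 shares of the deceased (Maeve and Quentin) are combined into a pool of $870,000.
That pool ($870,000) is divided at the great-grandchildren's generation equally among Ruthie, Beatrix, Bertrand, Teodor, Niko, and Briar: $145,000 each.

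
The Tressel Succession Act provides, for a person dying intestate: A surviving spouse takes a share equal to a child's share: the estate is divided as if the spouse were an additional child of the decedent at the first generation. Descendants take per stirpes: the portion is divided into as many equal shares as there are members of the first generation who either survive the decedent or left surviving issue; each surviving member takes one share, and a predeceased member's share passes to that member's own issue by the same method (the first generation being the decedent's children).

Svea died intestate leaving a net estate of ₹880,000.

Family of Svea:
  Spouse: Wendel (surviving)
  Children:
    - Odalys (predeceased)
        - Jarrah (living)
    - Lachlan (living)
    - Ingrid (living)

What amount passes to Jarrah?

The spouse counts as an additional share at the children's level, so there are 4 primary shares of ₹220,000. Wendel takes one such share (₹220,000).
The children's combined portion (₹660,000) is divided into 3 shares of ₹220,000: Lachlan and Ingrid each take ₹220,000; Odalys's ₹220,000 share passes to Odalys's issue.
Odalys's share (₹220,000) passes entirely to Jarrah.

Jarrah receives ₹220,000.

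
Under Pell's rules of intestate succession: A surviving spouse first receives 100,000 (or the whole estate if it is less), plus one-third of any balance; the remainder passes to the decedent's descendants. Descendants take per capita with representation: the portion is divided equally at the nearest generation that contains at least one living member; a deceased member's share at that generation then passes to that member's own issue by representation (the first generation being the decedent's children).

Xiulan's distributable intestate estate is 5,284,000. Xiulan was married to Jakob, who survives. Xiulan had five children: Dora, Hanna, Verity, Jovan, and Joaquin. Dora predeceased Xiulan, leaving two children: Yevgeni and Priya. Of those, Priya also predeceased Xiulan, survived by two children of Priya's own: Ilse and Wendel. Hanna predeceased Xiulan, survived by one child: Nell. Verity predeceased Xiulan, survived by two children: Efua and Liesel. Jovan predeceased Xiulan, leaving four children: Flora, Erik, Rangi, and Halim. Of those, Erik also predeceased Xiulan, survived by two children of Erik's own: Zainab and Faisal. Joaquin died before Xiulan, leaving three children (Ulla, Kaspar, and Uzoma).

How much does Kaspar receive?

Kaspar receives 288,000.

Jakob first takes 100,000, leaving a balance of 5,184,000. Jakob then takes one-third of the balance (1,728,000), for a total of 1,828,000. The remaining 3,456,000 passes to the descendants.
No child survives, so the initial division is made at the grandchildren's generation.
The descendants' portion (3,456,000) is divided into 12 shares of 288,000: Yevgeni, Nell, Efua, Liesel, Flora, Rangi, Halim, Ulla, Kaspar, and Uzoma each take 288,000; Priya's 288,000 share passes to Priya's issue; Erik's 288,000 share passes to Erik's issue.
Priya's share (288,000) is divided into 2 shares of 144,000: Ilse and Wendel each take 144,000.
Erik's share (288,000) is divided into 2 shares of 144,000: Zainab and Faisal each take 144,000.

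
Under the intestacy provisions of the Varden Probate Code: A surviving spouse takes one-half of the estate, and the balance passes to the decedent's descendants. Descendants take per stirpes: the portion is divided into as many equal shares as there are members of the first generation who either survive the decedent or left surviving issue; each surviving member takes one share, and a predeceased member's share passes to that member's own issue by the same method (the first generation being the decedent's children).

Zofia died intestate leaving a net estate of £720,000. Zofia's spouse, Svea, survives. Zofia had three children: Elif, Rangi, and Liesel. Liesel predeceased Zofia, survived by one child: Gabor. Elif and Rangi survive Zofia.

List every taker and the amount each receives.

Svea: £360,000; Elif: £120,000; Rangi: £120,000; Gabor: £120,000

Svea takes one-half of £720,000 = £360,000. The remaining £360,000 passes to the descendants.
The descendants' portion (£360,000) is divided into 3 shares of £120,000: Elif and Rangi each take £120,000; Liesel's £120,000 share passes to Liesel's issue.
Liesel's share (£120,000) passes entirely to Gabor.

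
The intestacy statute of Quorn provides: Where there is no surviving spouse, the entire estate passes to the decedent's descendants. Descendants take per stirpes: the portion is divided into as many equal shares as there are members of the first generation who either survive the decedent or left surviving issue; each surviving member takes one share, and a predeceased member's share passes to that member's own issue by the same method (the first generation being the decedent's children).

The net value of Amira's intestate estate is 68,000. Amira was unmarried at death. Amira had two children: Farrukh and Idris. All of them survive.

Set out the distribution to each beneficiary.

Farrukh: 34,000; Idris: 34,000

The entire 68,000 passes to the descendants.
That amount (68,000) is divided into 2 shares of 34,000: Farrukh and Idris each take 34,000.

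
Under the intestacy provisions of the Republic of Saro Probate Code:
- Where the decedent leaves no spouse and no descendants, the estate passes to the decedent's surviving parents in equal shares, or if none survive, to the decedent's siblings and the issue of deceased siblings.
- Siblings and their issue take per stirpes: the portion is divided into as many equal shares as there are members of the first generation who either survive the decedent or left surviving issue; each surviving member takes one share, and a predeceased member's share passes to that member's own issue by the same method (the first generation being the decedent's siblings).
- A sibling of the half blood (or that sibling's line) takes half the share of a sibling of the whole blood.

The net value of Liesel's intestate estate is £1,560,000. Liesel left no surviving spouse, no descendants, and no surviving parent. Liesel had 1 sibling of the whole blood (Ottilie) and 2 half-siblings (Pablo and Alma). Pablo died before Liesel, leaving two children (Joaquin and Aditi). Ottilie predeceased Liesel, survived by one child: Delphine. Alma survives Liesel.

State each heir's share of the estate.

Joaquin: £195,000; Aditi: £195,000; Delphine: £780,000; Alma: £390,000

The entire £1,560,000 passes to the siblings and their issue.
Counting each half-blood sibling's line as half a unit, there are 2 units in £1,560,000, so one unit is £780,000. Whole-blood lines (Ottilie) take £780,000 each; half-blood lines (Pablo and Alma) take £390,000 each.
Pablo's share (£390,000) is divided into 2 shares of £195,000: Joaquin and Aditi each take £195,000.
Ottilie's share (£780,000) passes entirely to Delphine.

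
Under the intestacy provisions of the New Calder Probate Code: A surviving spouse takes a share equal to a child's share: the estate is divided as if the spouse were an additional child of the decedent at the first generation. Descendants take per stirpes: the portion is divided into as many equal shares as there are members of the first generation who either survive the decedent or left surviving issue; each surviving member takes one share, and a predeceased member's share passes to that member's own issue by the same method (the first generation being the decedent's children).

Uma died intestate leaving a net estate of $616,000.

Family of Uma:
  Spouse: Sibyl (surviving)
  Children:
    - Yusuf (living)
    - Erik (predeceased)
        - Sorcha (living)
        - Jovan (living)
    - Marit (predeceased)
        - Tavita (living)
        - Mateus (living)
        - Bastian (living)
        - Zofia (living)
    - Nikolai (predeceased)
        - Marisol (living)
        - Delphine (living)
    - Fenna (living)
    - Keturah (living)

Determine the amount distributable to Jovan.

The spouse counts as an additional share at the children's level, so there are 7 primary shares of $88,000. Sibyl takes one such share ($88,000).
The children's combined portion ($528,000) is divided into 6 shares of $88,000: Yusuf, Fenna, and Keturah each take $88,000; Erik's $88,000 share passes to Erik's issue; Marit's $88,000 share passes to Marit's issue; Nikolai's $88,000 share passes to Nikolai's issue.
Erik's share ($88,000) is divided into 2 shares of $44,000: Sorcha and Jovan each take $44,000.
Marit's share ($88,000) is divided into 4 shares of $22,000: Tavita, Mateus, Bastian, and Zofia each take $22,000.
Nikolai's share ($88,000) is divided into 2 shares of $44,000: Marisol and Delphine each take $44,000.

Jovan receives $44,000.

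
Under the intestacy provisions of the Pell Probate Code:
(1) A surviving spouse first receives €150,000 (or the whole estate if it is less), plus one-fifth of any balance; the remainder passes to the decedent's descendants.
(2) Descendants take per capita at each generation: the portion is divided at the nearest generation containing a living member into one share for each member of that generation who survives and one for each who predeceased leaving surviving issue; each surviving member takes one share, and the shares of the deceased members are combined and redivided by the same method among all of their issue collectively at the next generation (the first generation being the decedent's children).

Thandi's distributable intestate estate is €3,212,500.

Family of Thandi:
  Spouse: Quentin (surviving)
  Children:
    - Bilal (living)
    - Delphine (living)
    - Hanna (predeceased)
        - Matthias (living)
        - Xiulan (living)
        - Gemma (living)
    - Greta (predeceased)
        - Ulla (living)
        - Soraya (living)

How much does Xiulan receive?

Quentin first takes €150,000, leaving a balance of €3,062,500. Quentin then takes one-fifth of the balance (€612,500), for a total of €762,500. The remaining €2,450,000 passes to the descendants.
The descendants' portion (€2,450,000) is divided at the children's generation into 4 shares of €612,500. Bilal and Delphine each take €612,500. The 2 shares of the deceased (Hanna and Greta) are combined into a pool of €1,225,000.
That pool (€1,225,000) is divided at the grandchildren's generation equally among Matthias, Xiulan, Gemma, Ulla, and Soraya: €245,000 each.

Xiulan receives €245,000.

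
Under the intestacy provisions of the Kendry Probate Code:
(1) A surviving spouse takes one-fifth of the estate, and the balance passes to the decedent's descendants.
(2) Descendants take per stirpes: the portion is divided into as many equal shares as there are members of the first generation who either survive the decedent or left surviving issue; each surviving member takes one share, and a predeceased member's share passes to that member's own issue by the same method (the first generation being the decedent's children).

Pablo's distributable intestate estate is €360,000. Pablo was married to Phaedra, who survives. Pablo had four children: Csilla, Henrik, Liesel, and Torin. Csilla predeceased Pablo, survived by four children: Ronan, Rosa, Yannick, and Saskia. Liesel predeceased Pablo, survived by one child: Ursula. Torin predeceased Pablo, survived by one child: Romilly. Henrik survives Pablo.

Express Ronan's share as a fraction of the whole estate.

Ronan receives 1/20 of the estate.

Phaedra takes one-fifth of €360,000 = €72,000. The remaining €288,000 passes to the descendants.
The descendants' portion (€288,000) is divided into 4 shares of €72,000: Henrik takes €72,000; Csilla's €72,000 share passes to Csilla's issue; Liesel's €72,000 share passes to Liesel's issue; Torin's €72,000 share passes to Torin's issue.
Csilla's share (€72,000) is divided into 4 shares of €18,000: Ronan, Rosa, Yannick, and Saskia each take €18,000.
Liesel's share (€72,000) passes entirely to Ursula.
Torin's share (€72,000) passes entirely to Romilly.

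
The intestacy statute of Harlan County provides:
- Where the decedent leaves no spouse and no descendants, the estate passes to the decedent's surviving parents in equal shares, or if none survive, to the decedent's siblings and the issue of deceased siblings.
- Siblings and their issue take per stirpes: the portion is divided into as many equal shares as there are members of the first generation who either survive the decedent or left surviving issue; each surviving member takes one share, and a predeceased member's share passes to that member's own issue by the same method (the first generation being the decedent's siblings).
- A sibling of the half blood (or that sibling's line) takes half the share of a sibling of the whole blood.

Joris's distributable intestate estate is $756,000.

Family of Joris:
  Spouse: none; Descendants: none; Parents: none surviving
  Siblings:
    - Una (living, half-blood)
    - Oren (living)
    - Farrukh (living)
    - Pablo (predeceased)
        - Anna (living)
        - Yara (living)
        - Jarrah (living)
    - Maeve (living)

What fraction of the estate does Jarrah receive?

The entire $756,000 passes to the siblings and their issue.
Counting each half-blood sibling's line as half a unit, there are 9/2 units in $756,000, so one unit is $168,000. Whole-blood lines (Oren, Farrukh, Pablo, and Maeve) take $168,000 each; half-blood lines (Una) take $84,000 each.
Pablo's share ($168,000) is divided into 3 shares of $56,000: Anna, Yara, and Jarrah each take $56,000.

Jarrah receives 2/27 of the estate.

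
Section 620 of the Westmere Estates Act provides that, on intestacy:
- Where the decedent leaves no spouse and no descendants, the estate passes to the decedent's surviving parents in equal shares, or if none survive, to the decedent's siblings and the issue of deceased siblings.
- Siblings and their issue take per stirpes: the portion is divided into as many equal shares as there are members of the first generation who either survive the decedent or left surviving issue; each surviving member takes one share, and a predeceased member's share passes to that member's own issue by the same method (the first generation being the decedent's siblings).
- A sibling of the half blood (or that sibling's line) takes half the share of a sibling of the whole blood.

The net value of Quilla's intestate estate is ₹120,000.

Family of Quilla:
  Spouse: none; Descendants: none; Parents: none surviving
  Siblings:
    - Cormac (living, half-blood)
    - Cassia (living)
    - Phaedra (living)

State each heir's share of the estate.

The entire ₹120,000 passes to the siblings and their issue.
Counting each half-blood sibling's line as half a unit, there are 5/2 units in ₹120,000, so one unit is ₹48,000. Whole-blood lines (Cassia and Phaedra) take ₹48,000 each; half-blood lines (Cormac) take ₹24,000 each.

Cormac: ₹24,000; Cassia: ₹48,000; Phaedra: ₹48,000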